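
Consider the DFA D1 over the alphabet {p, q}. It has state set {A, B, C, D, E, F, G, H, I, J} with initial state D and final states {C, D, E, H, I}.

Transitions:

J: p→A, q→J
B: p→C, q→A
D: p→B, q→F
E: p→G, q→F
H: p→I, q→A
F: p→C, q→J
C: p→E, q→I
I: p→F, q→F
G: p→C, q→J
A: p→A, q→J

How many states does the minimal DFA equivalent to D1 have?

4

Reachable states from the start: {A,B,C,D,E,F,G,I,J}. Unreachable: {H} — drop them.
Initial partition by acceptance: {C,D,E,I} | {A,B,F,G,J}.
On input p, block {C,D,E,I} splits into {D,E,I} and {C}.
Refine {A,B,F,G,J} on symbol p: members go to different blocks, giving {B,F,G} and {A,J}.
The partition is now stable with 4 blocks: {D,E,I} | {B,F,G} | {C} | {A,J}.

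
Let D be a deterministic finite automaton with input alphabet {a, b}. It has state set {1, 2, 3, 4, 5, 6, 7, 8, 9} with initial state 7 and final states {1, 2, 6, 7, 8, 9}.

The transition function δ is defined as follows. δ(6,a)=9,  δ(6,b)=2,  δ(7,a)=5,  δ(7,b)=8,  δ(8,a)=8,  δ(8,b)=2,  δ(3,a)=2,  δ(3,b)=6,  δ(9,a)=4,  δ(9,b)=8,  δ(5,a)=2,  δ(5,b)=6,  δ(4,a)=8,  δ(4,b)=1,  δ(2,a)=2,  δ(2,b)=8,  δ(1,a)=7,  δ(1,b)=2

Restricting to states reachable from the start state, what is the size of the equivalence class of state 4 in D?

2

First remove the unreachable states {3}; 8 states remain.
Start with accepting vs non-accepting: {1,2,6,7,8,9} | {4,5}.
Split {1,2,6,7,8,9} by δ(·,a) → {1,2,6,8} and {7,9}.
Split {1,2,6,8} by δ(·,a) → {1,6} and {2,8}.
The partition is now stable with 4 blocks: {1,6} | {4,5} | {7,9} | {2,8}.
The equivalence class containing 4 is {4,5}, of size 2.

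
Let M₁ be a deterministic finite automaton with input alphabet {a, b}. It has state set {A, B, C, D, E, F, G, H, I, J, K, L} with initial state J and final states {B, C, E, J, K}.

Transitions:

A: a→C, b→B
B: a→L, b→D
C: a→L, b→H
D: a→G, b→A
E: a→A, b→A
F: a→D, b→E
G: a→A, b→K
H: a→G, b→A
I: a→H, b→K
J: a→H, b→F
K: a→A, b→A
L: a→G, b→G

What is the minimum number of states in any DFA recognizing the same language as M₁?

States {I} cannot be reached from the start state, so discard them.
P0 = {B,C,E,J,K} | {A,D,F,G,H,L}.
Split {A,D,F,G,H,L} by δ(·,a) → {D,F,G,H,L} and {A}.
On input a, block {B,C,E,J,K} splits into {B,C,J} and {E,K}.
Split {D,F,G,H,L} by δ(·,a) → {D,F,H,L} and {G}.
Refine {D,F,H,L} on symbol a: members go to different blocks, giving {D,H,L} and {F}.
Split {B,C,J} by δ(·,b) → {B,C} and {J}.
Refine {D,H,L} on symbol b: members go to different blocks, giving {D,H} and {L}.
No further refinement is possible. Final partition (8 blocks): {B,C} | {D,H} | {A} | {E,K} | {G} | {F} | {J} | {L}.

8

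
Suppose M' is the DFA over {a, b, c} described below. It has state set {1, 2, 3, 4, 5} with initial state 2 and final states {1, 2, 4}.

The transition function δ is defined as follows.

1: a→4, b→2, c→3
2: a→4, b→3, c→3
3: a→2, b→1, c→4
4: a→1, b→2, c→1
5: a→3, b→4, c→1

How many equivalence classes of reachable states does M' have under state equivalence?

4

Reachable states from the start: {1,2,3,4}. Unreachable: {5} — drop them.
P0 = {1,2,4} | {3}.
Split {1,2,4} by δ(·,b) → {1,4} and {2}.
Refine {1,4} on symbol c: members go to different blocks, giving {1} and {4}.
The partition is now stable with 4 blocks: {1} | {3} | {2} | {4}.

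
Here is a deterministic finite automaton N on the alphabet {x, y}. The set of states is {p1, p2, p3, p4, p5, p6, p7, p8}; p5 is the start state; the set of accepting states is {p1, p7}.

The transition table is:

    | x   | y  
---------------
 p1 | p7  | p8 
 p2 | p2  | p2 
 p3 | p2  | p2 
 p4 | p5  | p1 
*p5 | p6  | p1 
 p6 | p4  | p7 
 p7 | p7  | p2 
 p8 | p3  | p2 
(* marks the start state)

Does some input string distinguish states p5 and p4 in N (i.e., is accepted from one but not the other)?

No

Every state is reachable, so we keep all 8.
P0 = {p1,p7} | {p2,p3,p4,p5,p6,p8}.
Refine {p2,p3,p4,p5,p6,p8} on symbol y: members go to different blocks, giving {p2,p3,p8} and {p4,p5,p6}.
The partition is now stable with 3 blocks: {p1,p7} | {p2,p3,p8} | {p4,p5,p6}.
p5 and p4 lie in the same block of the stable partition, so they are equivalent — no string distinguishes them.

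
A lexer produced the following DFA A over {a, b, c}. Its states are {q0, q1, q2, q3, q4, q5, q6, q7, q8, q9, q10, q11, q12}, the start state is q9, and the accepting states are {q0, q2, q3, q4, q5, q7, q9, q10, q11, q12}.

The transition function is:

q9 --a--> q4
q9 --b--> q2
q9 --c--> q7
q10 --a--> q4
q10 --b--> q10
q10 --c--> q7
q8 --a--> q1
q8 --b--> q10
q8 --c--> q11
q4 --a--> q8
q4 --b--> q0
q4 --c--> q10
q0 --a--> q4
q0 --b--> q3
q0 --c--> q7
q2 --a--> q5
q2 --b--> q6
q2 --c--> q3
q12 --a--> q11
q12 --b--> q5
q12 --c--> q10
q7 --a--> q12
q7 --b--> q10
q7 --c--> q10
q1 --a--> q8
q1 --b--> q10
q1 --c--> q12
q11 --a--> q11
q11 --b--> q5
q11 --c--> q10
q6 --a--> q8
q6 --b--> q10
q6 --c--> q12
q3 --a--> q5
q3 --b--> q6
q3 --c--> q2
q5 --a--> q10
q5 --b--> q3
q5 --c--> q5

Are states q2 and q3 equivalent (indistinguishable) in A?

Start with accepting vs non-accepting: {q0,q2,q3,q4,q5,q7,q9,q10,q11,q12} | {q1,q6,q8}.
On input a, block {q0,q2,q3,q4,q5,q7,q9,q10,q11,q12} splits into {q0,q2,q3,q5,q7,q9,q10,q11,q12} and {q4}.
Split {q0,q2,q3,q5,q7,q9,q10,q11,q12} by δ(·,a) → {q2,q3,q5,q7,q11,q12} and {q0,q9,q10}.
Refine {q2,q3,q5,q7,q11,q12} on symbol a: members go to different blocks, giving {q2,q3,q7,q11,q12} and {q5}.
Refine {q2,q3,q7,q11,q12} on symbol a: members go to different blocks, giving {q7,q11,q12} and {q2,q3}.
Split {q7,q11,q12} by δ(·,b) → {q11,q12} and {q7}.
Split {q0,q9,q10} by δ(·,b) → {q0,q9} and {q10}.
No further refinement is possible. Final partition (8 blocks): {q11,q12} | {q1,q6,q8} | {q4} | {q0,q9} | {q5} | {q2,q3} | {q7} | {q10}.
q2 and q3 lie in the same block of the stable partition, so they are equivalent — no string distinguishes them.

Yes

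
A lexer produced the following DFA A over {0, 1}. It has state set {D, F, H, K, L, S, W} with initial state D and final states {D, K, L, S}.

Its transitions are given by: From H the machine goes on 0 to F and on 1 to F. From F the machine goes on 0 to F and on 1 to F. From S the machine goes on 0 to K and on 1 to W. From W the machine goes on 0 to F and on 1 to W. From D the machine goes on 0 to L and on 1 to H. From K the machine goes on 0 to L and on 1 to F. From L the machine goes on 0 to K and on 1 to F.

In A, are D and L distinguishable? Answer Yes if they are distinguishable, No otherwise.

No

Reachable states from the start: {D,F,H,K,L}. Unreachable: {S,W} — drop them.
Initial partition by acceptance: {D,K,L} | {F,H}.
No further refinement is possible. Final partition (2 blocks): {D,K,L} | {F,H}.
D and L lie in the same block of the stable partition, so they are equivalent — no string distinguishes them.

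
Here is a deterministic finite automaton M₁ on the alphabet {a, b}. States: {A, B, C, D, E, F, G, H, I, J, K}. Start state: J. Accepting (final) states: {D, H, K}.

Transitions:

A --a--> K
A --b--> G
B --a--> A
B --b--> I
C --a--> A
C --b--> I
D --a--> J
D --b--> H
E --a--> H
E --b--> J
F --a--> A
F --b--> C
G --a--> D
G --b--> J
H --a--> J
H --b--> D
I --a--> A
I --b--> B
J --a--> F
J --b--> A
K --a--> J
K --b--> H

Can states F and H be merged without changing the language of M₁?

No

Reachable states from the start: {A,B,C,D,F,G,H,I,J,K}. Unreachable: {E} — drop them.
P0 = {D,H,K} | {A,B,C,F,G,I,J}.
Split {A,B,C,F,G,I,J} by δ(·,a) → {B,C,F,I,J} and {A,G}.
Refine {B,C,F,I,J} on symbol a: members go to different blocks, giving {B,C,F,I} and {J}.
Refine {A,G} on symbol b: members go to different blocks, giving {A} and {G}.
No further refinement is possible. Final partition (5 blocks): {D,H,K} | {B,C,F,I} | {A} | {J} | {G}.
F and H end up in different blocks, so they are distinguishable. For instance, the string 'ε' is accepted from only H.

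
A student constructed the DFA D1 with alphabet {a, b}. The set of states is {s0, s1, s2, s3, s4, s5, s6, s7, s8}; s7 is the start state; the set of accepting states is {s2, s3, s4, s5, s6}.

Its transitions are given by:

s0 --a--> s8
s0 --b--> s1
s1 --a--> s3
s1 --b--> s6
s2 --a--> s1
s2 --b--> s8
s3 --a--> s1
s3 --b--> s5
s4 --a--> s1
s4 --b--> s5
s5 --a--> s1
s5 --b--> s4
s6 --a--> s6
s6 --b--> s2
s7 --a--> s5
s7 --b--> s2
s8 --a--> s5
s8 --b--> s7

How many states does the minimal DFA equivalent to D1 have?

6

States {s0} cannot be reached from the start state, so discard them.
Initial partition by acceptance: {s2,s3,s4,s5,s6} | {s1,s7,s8}.
On input a, block {s2,s3,s4,s5,s6} splits into {s2,s3,s4,s5} and {s6}.
Refine {s2,s3,s4,s5} on symbol b: members go to different blocks, giving {s3,s4,s5} and {s2}.
Split {s1,s7,s8} by δ(·,b) → {s1} and {s7} and {s8}.
Stable partition: {s3,s4,s5} | {s1} | {s6} | {s2} | {s7} | {s8} — 6 equivalence classes.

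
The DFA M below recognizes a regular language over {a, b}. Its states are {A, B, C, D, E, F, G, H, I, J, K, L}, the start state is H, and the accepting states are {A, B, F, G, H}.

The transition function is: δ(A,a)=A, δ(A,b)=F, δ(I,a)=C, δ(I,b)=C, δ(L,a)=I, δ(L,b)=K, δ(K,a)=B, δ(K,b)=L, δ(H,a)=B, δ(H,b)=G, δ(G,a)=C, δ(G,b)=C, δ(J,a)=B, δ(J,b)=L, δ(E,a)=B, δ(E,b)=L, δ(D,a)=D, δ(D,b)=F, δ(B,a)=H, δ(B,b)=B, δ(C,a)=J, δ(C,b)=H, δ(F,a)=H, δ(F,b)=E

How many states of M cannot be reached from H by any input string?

BFS from H reaches {B, C, G, H, I, J, K, L}; the 4 state(s) A, D, E, F are never visited.

4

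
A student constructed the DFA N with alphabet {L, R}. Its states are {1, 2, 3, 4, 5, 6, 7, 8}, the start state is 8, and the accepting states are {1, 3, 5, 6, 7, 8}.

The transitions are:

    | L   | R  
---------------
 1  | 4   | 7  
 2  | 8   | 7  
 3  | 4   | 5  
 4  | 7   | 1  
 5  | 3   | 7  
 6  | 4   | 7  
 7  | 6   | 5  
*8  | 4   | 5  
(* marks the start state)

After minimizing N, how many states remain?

3

States {2} cannot be reached from the start state, so discard them.
P0 = {1,3,5,6,7,8} | {4}.
On input L, block {1,3,5,6,7,8} splits into {1,3,6,8} and {5,7}.
No further refinement is possible. Final partition (3 blocks): {1,3,6,8} | {4} | {5,7}.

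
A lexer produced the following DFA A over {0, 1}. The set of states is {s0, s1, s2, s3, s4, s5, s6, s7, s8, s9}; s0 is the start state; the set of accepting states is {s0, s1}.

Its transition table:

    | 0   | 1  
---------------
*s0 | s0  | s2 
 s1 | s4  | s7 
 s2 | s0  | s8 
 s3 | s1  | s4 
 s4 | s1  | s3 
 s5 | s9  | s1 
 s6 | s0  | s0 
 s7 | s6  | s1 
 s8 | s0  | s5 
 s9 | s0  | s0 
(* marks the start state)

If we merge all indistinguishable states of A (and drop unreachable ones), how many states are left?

Start with accepting vs non-accepting: {s0,s1} | {s2,s3,s4,s5,s6,s7,s8,s9}.
On input 0, block {s0,s1} splits into {s0} and {s1}.
Refine {s2,s3,s4,s5,s6,s7,s8,s9} on symbol 0: members go to different blocks, giving {s2,s6,s8,s9} and {s3,s4} and {s5,s7}.
On input 1, block {s2,s6,s8,s9} splits into {s6,s9} and {s2} and {s8}.
No further refinement is possible. Final partition (7 blocks): {s0} | {s6,s9} | {s1} | {s3,s4} | {s5,s7} | {s2} | {s8}.

7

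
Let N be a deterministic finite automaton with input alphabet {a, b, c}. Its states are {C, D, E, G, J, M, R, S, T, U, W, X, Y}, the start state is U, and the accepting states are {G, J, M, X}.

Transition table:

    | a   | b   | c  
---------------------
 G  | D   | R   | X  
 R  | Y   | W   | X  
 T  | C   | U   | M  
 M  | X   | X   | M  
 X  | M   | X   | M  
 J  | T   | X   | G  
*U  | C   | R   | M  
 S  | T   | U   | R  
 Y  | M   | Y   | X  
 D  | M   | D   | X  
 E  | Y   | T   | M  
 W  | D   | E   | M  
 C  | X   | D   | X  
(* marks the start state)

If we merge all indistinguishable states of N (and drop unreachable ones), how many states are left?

First remove the unreachable states {G,J,S}; 10 states remain.
Start with accepting vs non-accepting: {M,X} | {C,D,E,R,T,U,W,Y}.
Split {C,D,E,R,T,U,W,Y} by δ(·,a) → {E,R,T,U,W} and {C,D,Y}.
No further refinement is possible. Final partition (3 blocks): {M,X} | {E,R,T,U,W} | {C,D,Y}.

3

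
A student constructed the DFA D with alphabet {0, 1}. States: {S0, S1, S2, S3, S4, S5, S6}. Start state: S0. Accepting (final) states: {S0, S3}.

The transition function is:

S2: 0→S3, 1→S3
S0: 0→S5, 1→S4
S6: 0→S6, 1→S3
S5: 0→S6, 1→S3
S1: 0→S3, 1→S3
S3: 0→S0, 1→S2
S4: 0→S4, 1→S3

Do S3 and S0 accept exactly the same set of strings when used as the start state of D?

No

First remove the unreachable states {S1}; 6 states remain.
Start with accepting vs non-accepting: {S0,S3} | {S2,S4,S5,S6}.
Split {S0,S3} by δ(·,0) → {S0} and {S3}.
On input 0, block {S2,S4,S5,S6} splits into {S4,S5,S6} and {S2}.
Stable partition: {S0} | {S4,S5,S6} | {S3} | {S2} — 4 equivalence classes.
S3 and S0 end up in different blocks, so they are distinguishable. For instance, the string '0' is accepted from only S3.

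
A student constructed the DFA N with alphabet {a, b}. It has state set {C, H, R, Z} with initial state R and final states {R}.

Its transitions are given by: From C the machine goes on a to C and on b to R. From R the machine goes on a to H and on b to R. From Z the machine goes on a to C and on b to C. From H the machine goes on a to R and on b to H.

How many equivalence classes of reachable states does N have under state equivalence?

First remove the unreachable states {C,Z}; 2 states remain.
Initial partition by acceptance: {R} | {H}.
Stable partition: {R} | {H} — 2 equivalence classes.

2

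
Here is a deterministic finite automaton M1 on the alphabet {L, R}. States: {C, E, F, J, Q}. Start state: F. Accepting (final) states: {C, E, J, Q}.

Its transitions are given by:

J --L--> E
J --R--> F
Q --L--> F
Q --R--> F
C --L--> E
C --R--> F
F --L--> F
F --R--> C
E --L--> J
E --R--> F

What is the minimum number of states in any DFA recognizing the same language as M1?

2

Reachable states from the start: {C,E,F,J}. Unreachable: {Q} — drop them.
Start with accepting vs non-accepting: {C,E,J} | {F}.
No further refinement is possible. Final partition (2 blocks): {C,E,J} | {F}.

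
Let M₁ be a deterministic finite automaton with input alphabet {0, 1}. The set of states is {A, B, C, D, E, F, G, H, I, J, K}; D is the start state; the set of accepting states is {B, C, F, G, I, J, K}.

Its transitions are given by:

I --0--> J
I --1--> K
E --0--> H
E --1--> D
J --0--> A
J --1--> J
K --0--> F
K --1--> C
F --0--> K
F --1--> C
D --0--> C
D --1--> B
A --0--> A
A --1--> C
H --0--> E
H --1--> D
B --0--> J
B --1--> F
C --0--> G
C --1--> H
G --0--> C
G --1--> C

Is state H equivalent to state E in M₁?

First remove the unreachable states {I}; 10 states remain.
Start with accepting vs non-accepting: {B,C,F,G,J,K} | {A,D,E,H}.
Refine {B,C,F,G,J,K} on symbol 0: members go to different blocks, giving {B,C,F,G,K} and {J}.
On input 0, block {B,C,F,G,K} splits into {C,F,G,K} and {B}.
Split {C,F,G,K} by δ(·,1) → {F,G,K} and {C}.
Split {F,G,K} by δ(·,0) → {F,K} and {G}.
Split {A,D,E,H} by δ(·,0) → {A,E,H} and {D}.
On input 1, block {A,E,H} splits into {E,H} and {A}.
No further refinement is possible. Final partition (8 blocks): {F,K} | {E,H} | {J} | {B} | {C} | {G} | {D} | {A}.
H and E lie in the same block of the stable partition, so they are equivalent — no string distinguishes them.

Yes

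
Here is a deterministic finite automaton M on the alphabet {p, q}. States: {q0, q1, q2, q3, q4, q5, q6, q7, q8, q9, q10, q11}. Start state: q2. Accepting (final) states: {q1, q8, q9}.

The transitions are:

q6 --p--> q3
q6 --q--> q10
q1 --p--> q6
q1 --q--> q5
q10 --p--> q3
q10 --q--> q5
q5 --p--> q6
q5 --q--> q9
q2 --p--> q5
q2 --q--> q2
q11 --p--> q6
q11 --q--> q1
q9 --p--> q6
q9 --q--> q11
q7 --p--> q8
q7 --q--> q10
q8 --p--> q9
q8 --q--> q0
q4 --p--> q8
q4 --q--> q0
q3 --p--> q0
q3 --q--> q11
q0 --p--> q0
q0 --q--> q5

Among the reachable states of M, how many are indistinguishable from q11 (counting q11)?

2

First remove the unreachable states {q4,q7,q8}; 9 states remain.
P0 = {q1,q9} | {q0,q2,q3,q5,q6,q10,q11}.
Split {q0,q2,q3,q5,q6,q10,q11} by δ(·,q) → {q0,q2,q3,q6,q10} and {q5,q11}.
On input p, block {q0,q2,q3,q6,q10} splits into {q0,q3,q6,q10} and {q2}.
Refine {q0,q3,q6,q10} on symbol q: members go to different blocks, giving {q0,q3,q10} and {q6}.
Stable partition: {q1,q9} | {q0,q3,q10} | {q5,q11} | {q2} | {q6} — 5 equivalence classes.
State q11 belongs to the block {q5,q11}, which has 2 states.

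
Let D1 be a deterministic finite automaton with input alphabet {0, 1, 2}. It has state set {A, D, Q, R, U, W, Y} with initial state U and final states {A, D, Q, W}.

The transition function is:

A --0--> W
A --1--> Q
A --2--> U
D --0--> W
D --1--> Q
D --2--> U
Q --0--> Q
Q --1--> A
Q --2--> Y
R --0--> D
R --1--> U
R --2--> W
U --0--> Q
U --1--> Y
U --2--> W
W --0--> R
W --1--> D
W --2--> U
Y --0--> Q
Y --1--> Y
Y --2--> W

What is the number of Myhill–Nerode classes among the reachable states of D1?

All states are reachable from the start state.
Start with accepting vs non-accepting: {A,D,Q,W} | {R,U,Y}.
Refine {A,D,Q,W} on symbol 0: members go to different blocks, giving {A,D,Q} and {W}.
Split {A,D,Q} by δ(·,0) → {A,D} and {Q}.
Split {R,U,Y} by δ(·,0) → {U,Y} and {R}.
The partition is now stable with 5 blocks: {A,D} | {U,Y} | {W} | {Q} | {R}.

5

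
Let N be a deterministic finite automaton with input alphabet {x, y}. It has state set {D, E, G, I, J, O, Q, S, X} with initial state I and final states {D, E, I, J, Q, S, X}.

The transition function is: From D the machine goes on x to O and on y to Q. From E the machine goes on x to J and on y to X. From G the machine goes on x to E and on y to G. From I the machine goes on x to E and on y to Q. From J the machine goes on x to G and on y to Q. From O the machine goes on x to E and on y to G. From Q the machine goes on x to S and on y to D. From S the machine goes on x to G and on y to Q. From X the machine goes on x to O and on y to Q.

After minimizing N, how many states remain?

4

All states are reachable from the start state.
Initial partition by acceptance: {D,E,I,J,Q,S,X} | {G,O}.
On input x, block {D,E,I,J,Q,S,X} splits into {D,J,S,X} and {E,I,Q}.
Refine {E,I,Q} on symbol x: members go to different blocks, giving {E,Q} and {I}.
Stable partition: {D,J,S,X} | {G,O} | {E,Q} | {I} — 4 equivalence classes.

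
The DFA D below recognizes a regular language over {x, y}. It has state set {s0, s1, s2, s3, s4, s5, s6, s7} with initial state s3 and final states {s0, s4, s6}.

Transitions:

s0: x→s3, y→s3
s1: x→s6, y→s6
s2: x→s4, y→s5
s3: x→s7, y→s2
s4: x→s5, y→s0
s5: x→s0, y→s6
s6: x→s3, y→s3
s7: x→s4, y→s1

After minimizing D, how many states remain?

Start with accepting vs non-accepting: {s0,s4,s6} | {s1,s2,s3,s5,s7}.
Split {s0,s4,s6} by δ(·,y) → {s0,s6} and {s4}.
On input x, block {s1,s2,s3,s5,s7} splits into {s1,s5} and {s2,s7} and {s3}.
No further refinement is possible. Final partition (5 blocks): {s0,s6} | {s1,s5} | {s4} | {s2,s7} | {s3}.

5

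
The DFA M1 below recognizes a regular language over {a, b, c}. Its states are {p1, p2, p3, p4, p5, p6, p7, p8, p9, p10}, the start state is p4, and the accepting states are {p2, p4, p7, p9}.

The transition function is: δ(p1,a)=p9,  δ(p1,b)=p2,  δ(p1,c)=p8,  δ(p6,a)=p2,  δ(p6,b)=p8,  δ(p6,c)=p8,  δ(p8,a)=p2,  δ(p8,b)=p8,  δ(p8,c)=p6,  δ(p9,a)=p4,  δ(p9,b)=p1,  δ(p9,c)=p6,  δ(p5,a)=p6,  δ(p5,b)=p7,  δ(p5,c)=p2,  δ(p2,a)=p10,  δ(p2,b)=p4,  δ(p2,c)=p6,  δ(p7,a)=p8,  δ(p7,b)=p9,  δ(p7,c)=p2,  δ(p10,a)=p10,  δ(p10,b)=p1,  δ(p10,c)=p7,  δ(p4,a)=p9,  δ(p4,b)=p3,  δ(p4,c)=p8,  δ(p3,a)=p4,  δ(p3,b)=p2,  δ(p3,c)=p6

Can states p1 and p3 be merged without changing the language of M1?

Yes

First remove the unreachable states {p5}; 9 states remain.
P0 = {p2,p4,p7,p9} | {p1,p3,p6,p8,p10}.
Split {p2,p4,p7,p9} by δ(·,a) → {p2,p7} and {p4,p9}.
Refine {p2,p7} on symbol c: members go to different blocks, giving {p2} and {p7}.
Refine {p1,p3,p6,p8,p10} on symbol a: members go to different blocks, giving {p1,p3} and {p6,p8} and {p10}.
Stable partition: {p2} | {p1,p3} | {p4,p9} | {p7} | {p6,p8} | {p10} — 6 equivalence classes.
p1 and p3 lie in the same block of the stable partition, so they are equivalent — no string distinguishes them.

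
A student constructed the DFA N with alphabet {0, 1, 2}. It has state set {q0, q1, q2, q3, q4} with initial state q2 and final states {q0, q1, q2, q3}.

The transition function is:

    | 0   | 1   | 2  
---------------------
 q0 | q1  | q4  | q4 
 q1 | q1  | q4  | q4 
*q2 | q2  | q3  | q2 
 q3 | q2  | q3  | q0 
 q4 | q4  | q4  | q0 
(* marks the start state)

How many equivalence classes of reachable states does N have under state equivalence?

P0 = {q0,q1,q2,q3} | {q4}.
On input 1, block {q0,q1,q2,q3} splits into {q0,q1} and {q2,q3}.
Split {q2,q3} by δ(·,2) → {q2} and {q3}.
No further refinement is possible. Final partition (4 blocks): {q0,q1} | {q4} | {q2} | {q3}.

4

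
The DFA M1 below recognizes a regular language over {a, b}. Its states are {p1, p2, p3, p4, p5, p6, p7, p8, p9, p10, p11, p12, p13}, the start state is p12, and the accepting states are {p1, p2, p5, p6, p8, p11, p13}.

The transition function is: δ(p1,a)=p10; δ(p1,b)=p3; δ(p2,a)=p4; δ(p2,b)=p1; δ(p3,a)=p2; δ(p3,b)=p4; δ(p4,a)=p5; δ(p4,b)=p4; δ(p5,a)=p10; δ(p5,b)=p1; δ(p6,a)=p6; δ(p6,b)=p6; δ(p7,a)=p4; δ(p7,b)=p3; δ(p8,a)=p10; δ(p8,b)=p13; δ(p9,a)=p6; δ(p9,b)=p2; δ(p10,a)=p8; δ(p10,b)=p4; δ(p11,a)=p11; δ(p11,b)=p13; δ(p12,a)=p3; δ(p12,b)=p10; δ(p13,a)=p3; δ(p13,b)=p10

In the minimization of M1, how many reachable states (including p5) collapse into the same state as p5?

3

States {p6,p7,p9,p11} cannot be reached from the start state, so discard them.
Initial partition by acceptance: {p1,p2,p5,p8,p13} | {p3,p4,p10,p12}.
Split {p1,p2,p5,p8,p13} by δ(·,b) → {p2,p5,p8} and {p1,p13}.
Split {p3,p4,p10,p12} by δ(·,a) → {p3,p4,p10} and {p12}.
No further refinement is possible. Final partition (4 blocks): {p2,p5,p8} | {p3,p4,p10} | {p1,p13} | {p12}.
State p5 belongs to the block {p2,p5,p8}, which has 3 states.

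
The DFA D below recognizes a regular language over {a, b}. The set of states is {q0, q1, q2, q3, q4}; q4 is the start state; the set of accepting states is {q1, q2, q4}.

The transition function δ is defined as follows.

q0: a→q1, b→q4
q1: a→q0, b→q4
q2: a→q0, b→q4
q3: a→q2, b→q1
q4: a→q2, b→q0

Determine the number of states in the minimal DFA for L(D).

States {q3} cannot be reached from the start state, so discard them.
Initial partition by acceptance: {q1,q2,q4} | {q0}.
Refine {q1,q2,q4} on symbol a: members go to different blocks, giving {q1,q2} and {q4}.
The partition is now stable with 3 blocks: {q1,q2} | {q0} | {q4}.

3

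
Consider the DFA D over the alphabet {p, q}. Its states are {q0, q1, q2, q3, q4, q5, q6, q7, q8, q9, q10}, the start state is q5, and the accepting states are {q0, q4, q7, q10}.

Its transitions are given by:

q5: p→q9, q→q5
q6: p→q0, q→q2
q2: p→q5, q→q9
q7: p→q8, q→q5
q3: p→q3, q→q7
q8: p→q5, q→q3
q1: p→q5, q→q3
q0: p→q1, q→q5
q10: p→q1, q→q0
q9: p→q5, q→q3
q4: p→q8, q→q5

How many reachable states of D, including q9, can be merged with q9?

Reachable states from the start: {q3,q5,q7,q8,q9}. Unreachable: {q0,q1,q2,q4,q6,q10} — drop them.
Start with accepting vs non-accepting: {q7} | {q3,q5,q8,q9}.
Refine {q3,q5,q8,q9} on symbol q: members go to different blocks, giving {q5,q8,q9} and {q3}.
On input q, block {q5,q8,q9} splits into {q8,q9} and {q5}.
The partition is now stable with 4 blocks: {q7} | {q8,q9} | {q3} | {q5}.
The equivalence class containing q9 is {q8,q9}, of size 2.

2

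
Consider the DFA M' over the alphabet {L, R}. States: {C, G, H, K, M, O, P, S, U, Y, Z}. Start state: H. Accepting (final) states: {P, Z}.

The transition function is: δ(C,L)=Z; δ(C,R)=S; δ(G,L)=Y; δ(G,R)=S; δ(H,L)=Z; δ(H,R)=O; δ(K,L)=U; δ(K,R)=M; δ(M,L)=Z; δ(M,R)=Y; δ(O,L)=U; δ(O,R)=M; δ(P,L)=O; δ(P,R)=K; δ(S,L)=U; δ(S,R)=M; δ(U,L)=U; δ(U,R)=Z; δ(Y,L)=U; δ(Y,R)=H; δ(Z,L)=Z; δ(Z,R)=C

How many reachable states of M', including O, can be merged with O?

3

First remove the unreachable states {G,K,P}; 8 states remain.
Initial partition by acceptance: {Z} | {C,H,M,O,S,U,Y}.
Refine {C,H,M,O,S,U,Y} on symbol L: members go to different blocks, giving {O,S,U,Y} and {C,H,M}.
On input R, block {O,S,U,Y} splits into {O,S,Y} and {U}.
The partition is now stable with 4 blocks: {Z} | {O,S,Y} | {C,H,M} | {U}.
The equivalence class containing O is {O,S,Y}, of size 3.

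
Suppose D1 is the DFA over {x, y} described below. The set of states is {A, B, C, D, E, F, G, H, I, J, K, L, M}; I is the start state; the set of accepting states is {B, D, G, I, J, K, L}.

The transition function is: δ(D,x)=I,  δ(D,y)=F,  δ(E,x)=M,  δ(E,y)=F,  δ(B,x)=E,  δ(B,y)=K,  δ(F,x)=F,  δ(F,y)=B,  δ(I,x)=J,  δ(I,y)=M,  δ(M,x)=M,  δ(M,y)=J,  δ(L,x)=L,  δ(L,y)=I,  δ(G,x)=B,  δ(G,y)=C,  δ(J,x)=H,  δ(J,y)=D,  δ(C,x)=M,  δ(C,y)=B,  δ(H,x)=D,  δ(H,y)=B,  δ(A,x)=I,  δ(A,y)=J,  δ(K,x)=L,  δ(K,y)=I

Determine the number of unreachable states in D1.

No path from I leads to A, C, G; the other 10 states are all reachable.

3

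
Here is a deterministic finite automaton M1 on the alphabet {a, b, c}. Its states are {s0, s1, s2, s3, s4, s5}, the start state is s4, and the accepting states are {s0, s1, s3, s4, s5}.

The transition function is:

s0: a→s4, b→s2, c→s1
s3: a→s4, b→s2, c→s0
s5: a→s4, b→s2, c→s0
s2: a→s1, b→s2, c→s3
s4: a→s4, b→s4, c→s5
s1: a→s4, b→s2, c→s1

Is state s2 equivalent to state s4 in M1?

No

P0 = {s0,s1,s3,s4,s5} | {s2}.
On input b, block {s0,s1,s3,s4,s5} splits into {s0,s1,s3,s5} and {s4}.
Stable partition: {s0,s1,s3,s5} | {s2} | {s4} — 3 equivalence classes.
s2 and s4 end up in different blocks, so they are distinguishable. For instance, the string 'ε' is accepted from only s4.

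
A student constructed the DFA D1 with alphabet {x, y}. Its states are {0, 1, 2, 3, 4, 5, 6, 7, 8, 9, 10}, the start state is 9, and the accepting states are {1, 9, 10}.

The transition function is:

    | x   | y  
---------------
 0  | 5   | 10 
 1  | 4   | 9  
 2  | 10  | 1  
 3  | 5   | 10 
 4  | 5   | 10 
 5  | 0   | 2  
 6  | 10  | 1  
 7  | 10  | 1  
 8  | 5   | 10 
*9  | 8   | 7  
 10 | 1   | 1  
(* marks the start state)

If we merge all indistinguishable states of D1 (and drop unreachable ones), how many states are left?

6

Reachable states from the start: {0,1,2,4,5,7,8,9,10}. Unreachable: {3,6} — drop them.
P0 = {1,9,10} | {0,2,4,5,7,8}.
On input x, block {1,9,10} splits into {1,9} and {10}.
Split {1,9} by δ(·,y) → {1} and {9}.
Refine {0,2,4,5,7,8} on symbol x: members go to different blocks, giving {0,4,5,8} and {2,7}.
On input y, block {0,4,5,8} splits into {0,4,8} and {5}.
The partition is now stable with 6 blocks: {1} | {0,4,8} | {10} | {9} | {2,7} | {5}.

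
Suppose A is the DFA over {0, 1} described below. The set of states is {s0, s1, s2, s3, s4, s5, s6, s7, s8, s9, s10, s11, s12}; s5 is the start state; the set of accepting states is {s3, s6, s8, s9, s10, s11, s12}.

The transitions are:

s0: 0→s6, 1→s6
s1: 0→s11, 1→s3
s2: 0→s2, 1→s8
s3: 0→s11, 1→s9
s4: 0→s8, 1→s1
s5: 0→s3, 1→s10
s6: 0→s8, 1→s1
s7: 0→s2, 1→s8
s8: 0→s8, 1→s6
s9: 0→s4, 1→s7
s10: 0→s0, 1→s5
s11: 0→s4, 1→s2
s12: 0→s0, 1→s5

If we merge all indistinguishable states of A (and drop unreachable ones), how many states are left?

10

States {s12} cannot be reached from the start state, so discard them.
P0 = {s3,s6,s8,s9,s10,s11} | {s0,s1,s2,s4,s5,s7}.
Refine {s3,s6,s8,s9,s10,s11} on symbol 0: members go to different blocks, giving {s3,s6,s8} and {s9,s10,s11}.
Refine {s3,s6,s8} on symbol 0: members go to different blocks, giving {s6,s8} and {s3}.
Refine {s6,s8} on symbol 1: members go to different blocks, giving {s6} and {s8}.
Refine {s0,s1,s2,s4,s5,s7} on symbol 0: members go to different blocks, giving {s2,s7} and {s0} and {s1} and {s4} and {s5}.
On input 0, block {s9,s10,s11} splits into {s9,s11} and {s10}.
Stable partition: {s6} | {s2,s7} | {s9,s11} | {s3} | {s8} | {s0} | {s1} | {s4} | {s5} | {s10} — 10 equivalence classes.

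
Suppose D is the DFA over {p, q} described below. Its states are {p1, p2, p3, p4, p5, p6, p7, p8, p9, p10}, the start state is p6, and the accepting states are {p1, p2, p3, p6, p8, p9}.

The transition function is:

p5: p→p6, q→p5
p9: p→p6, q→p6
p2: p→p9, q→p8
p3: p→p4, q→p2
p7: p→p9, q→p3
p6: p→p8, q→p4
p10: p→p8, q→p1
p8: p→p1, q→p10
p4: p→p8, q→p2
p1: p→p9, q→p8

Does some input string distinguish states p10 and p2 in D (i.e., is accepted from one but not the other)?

First remove the unreachable states {p3,p5,p7}; 7 states remain.
P0 = {p1,p2,p6,p8,p9} | {p4,p10}.
Split {p1,p2,p6,p8,p9} by δ(·,q) → {p1,p2,p9} and {p6,p8}.
Split {p1,p2,p9} by δ(·,p) → {p1,p2} and {p9}.
Refine {p6,p8} on symbol p: members go to different blocks, giving {p6} and {p8}.
The partition is now stable with 5 blocks: {p1,p2} | {p4,p10} | {p6} | {p9} | {p8}.
p10 and p2 end up in different blocks, so they are distinguishable. For instance, the string 'ε' is accepted from only p2.

Yes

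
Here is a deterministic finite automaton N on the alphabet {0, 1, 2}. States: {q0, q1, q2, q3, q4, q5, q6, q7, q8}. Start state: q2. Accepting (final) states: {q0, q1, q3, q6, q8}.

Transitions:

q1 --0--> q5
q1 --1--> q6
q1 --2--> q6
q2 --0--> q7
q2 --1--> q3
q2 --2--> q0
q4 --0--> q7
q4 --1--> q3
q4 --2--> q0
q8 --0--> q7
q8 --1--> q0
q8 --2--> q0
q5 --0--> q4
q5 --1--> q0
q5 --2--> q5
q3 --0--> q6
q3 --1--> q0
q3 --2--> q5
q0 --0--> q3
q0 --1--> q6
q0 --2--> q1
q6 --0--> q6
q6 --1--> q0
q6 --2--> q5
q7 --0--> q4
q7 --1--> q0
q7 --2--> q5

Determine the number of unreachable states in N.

1

No path from q2 leads to q8; the other 8 states are all reachable.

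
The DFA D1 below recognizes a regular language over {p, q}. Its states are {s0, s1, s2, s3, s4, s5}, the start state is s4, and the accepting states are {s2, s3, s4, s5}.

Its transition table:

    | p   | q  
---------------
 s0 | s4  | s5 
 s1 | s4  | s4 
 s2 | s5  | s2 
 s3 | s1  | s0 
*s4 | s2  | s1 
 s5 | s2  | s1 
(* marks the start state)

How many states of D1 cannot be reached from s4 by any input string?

2

Starting at s4 and following transitions, the reachable set is {s1, s2, s4, s5}. That leaves s0, s3 unreachable — 2 in total.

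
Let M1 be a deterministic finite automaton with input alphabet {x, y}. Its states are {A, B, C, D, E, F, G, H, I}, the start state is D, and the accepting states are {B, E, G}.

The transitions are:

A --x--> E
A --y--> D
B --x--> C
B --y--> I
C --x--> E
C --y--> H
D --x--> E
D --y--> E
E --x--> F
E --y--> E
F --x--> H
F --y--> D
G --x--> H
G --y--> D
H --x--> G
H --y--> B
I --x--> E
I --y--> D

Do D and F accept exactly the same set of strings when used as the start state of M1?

No

States {A} cannot be reached from the start state, so discard them.
P0 = {B,E,G} | {C,D,F,H,I}.
On input y, block {B,E,G} splits into {B,G} and {E}.
Split {C,D,F,H,I} by δ(·,x) → {C,D,I} and {F} and {H}.
Refine {B,G} on symbol x: members go to different blocks, giving {B} and {G}.
Refine {C,D,I} on symbol y: members go to different blocks, giving {C} and {D} and {I}.
No further refinement is possible. Final partition (8 blocks): {B} | {C} | {E} | {F} | {H} | {G} | {D} | {I}.
D and F end up in different blocks, so they are distinguishable. For instance, the string 'x' is accepted from only D.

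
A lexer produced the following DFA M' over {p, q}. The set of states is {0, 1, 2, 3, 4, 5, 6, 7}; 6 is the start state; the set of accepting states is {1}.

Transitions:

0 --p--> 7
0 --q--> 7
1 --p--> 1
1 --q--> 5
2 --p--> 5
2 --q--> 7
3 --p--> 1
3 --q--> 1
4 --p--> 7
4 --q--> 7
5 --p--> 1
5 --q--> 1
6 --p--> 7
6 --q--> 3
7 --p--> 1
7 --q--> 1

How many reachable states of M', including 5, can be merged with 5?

Reachable states from the start: {1,3,5,6,7}. Unreachable: {0,2,4} — drop them.
Start with accepting vs non-accepting: {1} | {3,5,6,7}.
Refine {3,5,6,7} on symbol p: members go to different blocks, giving {3,5,7} and {6}.
No further refinement is possible. Final partition (3 blocks): {1} | {3,5,7} | {6}.
The equivalence class containing 5 is {3,5,7}, of size 3.

3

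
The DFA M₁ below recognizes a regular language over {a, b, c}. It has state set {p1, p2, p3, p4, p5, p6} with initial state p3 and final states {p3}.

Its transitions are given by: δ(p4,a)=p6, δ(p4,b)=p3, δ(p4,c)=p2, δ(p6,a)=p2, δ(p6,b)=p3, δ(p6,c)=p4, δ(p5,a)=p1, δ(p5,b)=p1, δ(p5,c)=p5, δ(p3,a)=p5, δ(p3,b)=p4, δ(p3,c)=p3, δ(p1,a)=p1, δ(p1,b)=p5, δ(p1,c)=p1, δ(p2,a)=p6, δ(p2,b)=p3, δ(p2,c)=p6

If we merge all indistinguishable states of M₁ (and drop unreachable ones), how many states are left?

P0 = {p3} | {p1,p2,p4,p5,p6}.
Refine {p1,p2,p4,p5,p6} on symbol b: members go to different blocks, giving {p2,p4,p6} and {p1,p5}.
Stable partition: {p3} | {p2,p4,p6} | {p1,p5} — 3 equivalence classes.

3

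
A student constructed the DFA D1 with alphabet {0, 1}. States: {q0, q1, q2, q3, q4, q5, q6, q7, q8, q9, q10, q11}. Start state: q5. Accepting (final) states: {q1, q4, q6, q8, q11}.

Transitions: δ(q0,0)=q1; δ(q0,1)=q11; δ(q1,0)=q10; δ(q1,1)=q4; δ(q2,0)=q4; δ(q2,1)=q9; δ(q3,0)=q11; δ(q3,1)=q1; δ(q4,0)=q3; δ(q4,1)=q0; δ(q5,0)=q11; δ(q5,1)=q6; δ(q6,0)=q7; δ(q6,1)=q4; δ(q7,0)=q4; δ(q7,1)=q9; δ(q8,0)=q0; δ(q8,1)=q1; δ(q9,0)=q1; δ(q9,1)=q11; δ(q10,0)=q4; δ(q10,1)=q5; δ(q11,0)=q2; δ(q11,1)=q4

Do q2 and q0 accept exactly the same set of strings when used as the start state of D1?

States {q8} cannot be reached from the start state, so discard them.
Initial partition by acceptance: {q1,q4,q6,q11} | {q0,q2,q3,q5,q7,q9,q10}.
On input 1, block {q1,q4,q6,q11} splits into {q1,q6,q11} and {q4}.
Refine {q0,q2,q3,q5,q7,q9,q10} on symbol 0: members go to different blocks, giving {q0,q3,q5,q9} and {q2,q7,q10}.
Stable partition: {q1,q6,q11} | {q0,q3,q5,q9} | {q4} | {q2,q7,q10} — 4 equivalence classes.
q2 and q0 end up in different blocks, so they are distinguishable. For instance, the string '1' is accepted from only q0.

No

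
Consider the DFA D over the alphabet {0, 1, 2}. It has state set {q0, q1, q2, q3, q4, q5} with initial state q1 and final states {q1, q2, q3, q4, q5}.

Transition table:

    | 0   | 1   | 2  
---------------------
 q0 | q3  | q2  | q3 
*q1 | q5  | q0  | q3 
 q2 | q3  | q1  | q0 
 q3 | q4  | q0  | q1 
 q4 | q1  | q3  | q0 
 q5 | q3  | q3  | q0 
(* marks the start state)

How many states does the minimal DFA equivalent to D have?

All states are reachable from the start state.
Start with accepting vs non-accepting: {q1,q2,q3,q4,q5} | {q0}.
Refine {q1,q2,q3,q4,q5} on symbol 1: members go to different blocks, giving {q2,q4,q5} and {q1,q3}.
The partition is now stable with 3 blocks: {q2,q4,q5} | {q0} | {q1,q3}.

3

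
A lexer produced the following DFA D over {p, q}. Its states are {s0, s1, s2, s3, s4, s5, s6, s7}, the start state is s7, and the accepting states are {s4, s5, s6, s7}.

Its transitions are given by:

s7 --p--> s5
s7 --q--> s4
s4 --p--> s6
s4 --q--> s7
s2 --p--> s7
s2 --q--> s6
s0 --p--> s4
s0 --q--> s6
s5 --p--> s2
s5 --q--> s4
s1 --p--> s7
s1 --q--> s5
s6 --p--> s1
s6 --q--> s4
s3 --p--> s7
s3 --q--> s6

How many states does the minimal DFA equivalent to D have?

3

States {s0,s3} cannot be reached from the start state, so discard them.
Initial partition by acceptance: {s4,s5,s6,s7} | {s1,s2}.
On input p, block {s4,s5,s6,s7} splits into {s4,s7} and {s5,s6}.
Stable partition: {s4,s7} | {s1,s2} | {s5,s6} — 3 equivalence classes.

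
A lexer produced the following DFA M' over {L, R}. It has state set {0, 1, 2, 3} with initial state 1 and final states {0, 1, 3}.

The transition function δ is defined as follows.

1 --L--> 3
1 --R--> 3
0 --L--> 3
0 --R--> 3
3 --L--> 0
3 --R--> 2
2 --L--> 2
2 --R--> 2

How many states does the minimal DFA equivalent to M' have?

3

Every state is reachable, so we keep all 4.
Start with accepting vs non-accepting: {0,1,3} | {2}.
Refine {0,1,3} on symbol R: members go to different blocks, giving {0,1} and {3}.
Stable partition: {0,1} | {2} | {3} — 3 equivalence classes.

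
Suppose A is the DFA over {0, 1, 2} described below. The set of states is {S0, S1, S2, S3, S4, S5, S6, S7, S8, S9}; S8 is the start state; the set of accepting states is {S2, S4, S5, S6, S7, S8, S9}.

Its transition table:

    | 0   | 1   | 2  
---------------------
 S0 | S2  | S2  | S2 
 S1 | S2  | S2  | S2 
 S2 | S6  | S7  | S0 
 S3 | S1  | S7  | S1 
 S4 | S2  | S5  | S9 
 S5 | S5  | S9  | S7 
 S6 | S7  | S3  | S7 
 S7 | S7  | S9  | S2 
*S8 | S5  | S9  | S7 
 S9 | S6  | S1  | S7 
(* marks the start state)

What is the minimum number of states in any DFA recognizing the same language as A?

7

Reachable states from the start: {S0,S1,S2,S3,S5,S6,S7,S8,S9}. Unreachable: {S4} — drop them.
Start with accepting vs non-accepting: {S2,S5,S6,S7,S8,S9} | {S0,S1,S3}.
Split {S2,S5,S6,S7,S8,S9} by δ(·,1) → {S2,S5,S7,S8} and {S6,S9}.
Split {S2,S5,S7,S8} by δ(·,0) → {S5,S7,S8} and {S2}.
On input 2, block {S5,S7,S8} splits into {S5,S8} and {S7}.
Split {S0,S1,S3} by δ(·,0) → {S0,S1} and {S3}.
Split {S6,S9} by δ(·,0) → {S6} and {S9}.
Stable partition: {S5,S8} | {S0,S1} | {S6} | {S2} | {S7} | {S3} | {S9} — 7 equivalence classes.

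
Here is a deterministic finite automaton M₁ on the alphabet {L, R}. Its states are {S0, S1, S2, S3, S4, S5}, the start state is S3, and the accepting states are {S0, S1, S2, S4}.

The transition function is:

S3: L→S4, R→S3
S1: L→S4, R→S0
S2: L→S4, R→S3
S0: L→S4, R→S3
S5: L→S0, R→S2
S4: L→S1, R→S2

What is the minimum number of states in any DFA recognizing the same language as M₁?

First remove the unreachable states {S5}; 5 states remain.
Start with accepting vs non-accepting: {S0,S1,S2,S4} | {S3}.
Split {S0,S1,S2,S4} by δ(·,R) → {S0,S2} and {S1,S4}.
Stable partition: {S0,S2} | {S3} | {S1,S4} — 3 equivalence classes.

3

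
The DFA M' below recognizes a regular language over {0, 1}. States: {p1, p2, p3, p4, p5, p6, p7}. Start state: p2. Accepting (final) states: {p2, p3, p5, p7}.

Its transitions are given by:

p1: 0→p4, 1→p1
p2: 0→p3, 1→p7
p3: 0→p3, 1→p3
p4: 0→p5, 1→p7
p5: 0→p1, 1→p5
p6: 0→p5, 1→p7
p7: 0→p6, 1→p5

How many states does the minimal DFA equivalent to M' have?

6

All states are reachable from the start state.
Start with accepting vs non-accepting: {p2,p3,p5,p7} | {p1,p4,p6}.
Refine {p2,p3,p5,p7} on symbol 0: members go to different blocks, giving {p2,p3} and {p5,p7}.
On input 1, block {p2,p3} splits into {p2} and {p3}.
On input 0, block {p1,p4,p6} splits into {p4,p6} and {p1}.
Split {p5,p7} by δ(·,0) → {p5} and {p7}.
The partition is now stable with 6 blocks: {p2} | {p4,p6} | {p5} | {p3} | {p1} | {p7}.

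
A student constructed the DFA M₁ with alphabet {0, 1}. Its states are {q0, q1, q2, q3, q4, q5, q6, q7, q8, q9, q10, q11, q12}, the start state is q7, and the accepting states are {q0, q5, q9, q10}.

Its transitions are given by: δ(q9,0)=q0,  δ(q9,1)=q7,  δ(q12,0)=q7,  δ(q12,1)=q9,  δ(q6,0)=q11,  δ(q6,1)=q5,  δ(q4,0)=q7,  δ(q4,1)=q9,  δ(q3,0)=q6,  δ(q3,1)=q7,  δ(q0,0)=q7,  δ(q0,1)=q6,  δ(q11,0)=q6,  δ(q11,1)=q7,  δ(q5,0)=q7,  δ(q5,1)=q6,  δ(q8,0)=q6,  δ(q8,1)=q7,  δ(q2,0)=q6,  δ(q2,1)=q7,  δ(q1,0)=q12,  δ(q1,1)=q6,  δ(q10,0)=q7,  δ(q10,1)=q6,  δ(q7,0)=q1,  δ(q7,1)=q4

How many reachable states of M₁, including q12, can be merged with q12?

2

States {q2,q3,q8,q10} cannot be reached from the start state, so discard them.
Start with accepting vs non-accepting: {q0,q5,q9} | {q1,q4,q6,q7,q11,q12}.
On input 0, block {q0,q5,q9} splits into {q0,q5} and {q9}.
Split {q1,q4,q6,q7,q11,q12} by δ(·,1) → {q1,q7,q11} and {q4,q12} and {q6}.
On input 0, block {q1,q7,q11} splits into {q1} and {q7} and {q11}.
The partition is now stable with 7 blocks: {q0,q5} | {q1} | {q9} | {q4,q12} | {q6} | {q7} | {q11}.
The equivalence class containing q12 is {q4,q12}, of size 2.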